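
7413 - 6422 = 991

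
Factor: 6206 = 2^1*29^1*107^1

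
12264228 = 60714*202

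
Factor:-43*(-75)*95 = 306375 = 3^1*5^3 * 19^1*43^1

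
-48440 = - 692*70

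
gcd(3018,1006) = 1006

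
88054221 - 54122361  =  33931860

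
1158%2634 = 1158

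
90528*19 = 1720032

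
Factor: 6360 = 2^3 * 3^1*5^1 * 53^1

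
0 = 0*929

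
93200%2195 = 1010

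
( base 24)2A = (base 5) 213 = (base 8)72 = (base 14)42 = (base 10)58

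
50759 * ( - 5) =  - 253795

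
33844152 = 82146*412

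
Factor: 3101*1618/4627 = 2^1*443^1 * 661^( - 1) * 809^1 = 716774/661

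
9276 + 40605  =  49881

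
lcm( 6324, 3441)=233988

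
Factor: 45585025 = 5^2*1823401^1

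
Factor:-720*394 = -2^5*3^2*5^1*197^1 = - 283680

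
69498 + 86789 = 156287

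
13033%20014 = 13033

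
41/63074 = 41/63074 = 0.00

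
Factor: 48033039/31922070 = 16011013/10640690 = 2^( - 1)*5^( - 1)*23^1*179^1 *3889^1*1064069^( - 1 ) 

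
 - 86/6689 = - 86/6689=- 0.01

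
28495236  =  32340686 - 3845450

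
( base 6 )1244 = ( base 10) 316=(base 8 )474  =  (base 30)ag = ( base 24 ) d4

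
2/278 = 1/139 = 0.01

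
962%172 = 102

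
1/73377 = 1/73377 = 0.00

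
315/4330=63/866 = 0.07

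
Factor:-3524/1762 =- 2^1  =  - 2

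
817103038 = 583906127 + 233196911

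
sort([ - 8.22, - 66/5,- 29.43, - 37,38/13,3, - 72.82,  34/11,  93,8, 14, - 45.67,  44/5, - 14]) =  [ - 72.82 ,  -  45.67 , - 37, - 29.43,-14, - 66/5, - 8.22, 38/13 , 3,34/11,8, 44/5,14,93 ]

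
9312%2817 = 861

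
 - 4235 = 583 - 4818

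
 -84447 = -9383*9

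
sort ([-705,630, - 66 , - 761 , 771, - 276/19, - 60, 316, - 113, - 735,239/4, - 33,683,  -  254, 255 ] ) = [ -761, - 735,-705, - 254,  -  113, - 66,- 60,-33, - 276/19 , 239/4 , 255, 316  ,  630, 683,771 ]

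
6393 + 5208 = 11601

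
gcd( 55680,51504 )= 1392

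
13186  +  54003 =67189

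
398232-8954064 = -8555832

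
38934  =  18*2163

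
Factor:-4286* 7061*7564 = - 228912705544 = - 2^3 * 23^1*31^1* 61^1*307^1*2143^1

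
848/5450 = 424/2725 = 0.16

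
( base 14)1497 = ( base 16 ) E4D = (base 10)3661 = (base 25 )5LB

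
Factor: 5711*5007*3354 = 95907552858 = 2^1*3^2*13^1*43^1*1669^1*5711^1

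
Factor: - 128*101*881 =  - 2^7* 101^1*881^1 = -  11389568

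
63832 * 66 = 4212912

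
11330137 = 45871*247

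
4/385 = 4/385 = 0.01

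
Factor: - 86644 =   -  2^2* 21661^1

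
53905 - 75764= -21859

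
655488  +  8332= 663820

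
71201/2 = 71201/2 = 35600.50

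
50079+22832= 72911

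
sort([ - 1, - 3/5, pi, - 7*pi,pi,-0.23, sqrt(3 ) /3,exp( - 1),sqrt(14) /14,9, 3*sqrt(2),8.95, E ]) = [ - 7*pi, - 1 , - 3/5,  -  0.23 , sqrt(14 ) /14,exp( - 1) , sqrt(3 ) /3,E, pi , pi,3* sqrt(2),8.95,9]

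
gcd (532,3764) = 4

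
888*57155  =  50753640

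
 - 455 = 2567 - 3022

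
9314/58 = 160 + 17/29 =160.59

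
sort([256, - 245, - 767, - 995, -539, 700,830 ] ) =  [  -  995 , - 767,  -  539, - 245,256,700,830]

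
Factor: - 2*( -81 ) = 162 =2^1*3^4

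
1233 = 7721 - 6488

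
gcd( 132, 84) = 12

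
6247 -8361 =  -2114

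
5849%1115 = 274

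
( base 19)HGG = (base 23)C4H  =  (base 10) 6457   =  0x1939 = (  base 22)D7B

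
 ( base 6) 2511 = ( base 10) 619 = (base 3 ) 211221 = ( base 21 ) 18a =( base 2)1001101011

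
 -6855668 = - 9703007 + 2847339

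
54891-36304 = 18587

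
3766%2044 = 1722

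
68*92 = 6256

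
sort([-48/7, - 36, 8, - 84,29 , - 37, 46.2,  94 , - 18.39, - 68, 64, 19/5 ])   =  [ - 84, - 68 ,-37, - 36,-18.39,- 48/7,19/5, 8 , 29,46.2, 64,94 ] 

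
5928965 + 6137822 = 12066787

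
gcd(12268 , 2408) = 4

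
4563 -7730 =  - 3167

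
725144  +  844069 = 1569213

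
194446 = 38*5117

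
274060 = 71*3860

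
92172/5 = 18434+2/5 = 18434.40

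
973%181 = 68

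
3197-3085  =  112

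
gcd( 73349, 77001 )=1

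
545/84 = 545/84 = 6.49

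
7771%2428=487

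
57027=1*57027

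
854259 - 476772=377487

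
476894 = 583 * 818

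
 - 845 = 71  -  916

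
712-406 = 306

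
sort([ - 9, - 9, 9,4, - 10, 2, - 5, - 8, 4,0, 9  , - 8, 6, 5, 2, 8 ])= [ - 10, - 9, - 9,-8, -8, - 5, 0,2, 2,4, 4, 5,6,8, 9,  9]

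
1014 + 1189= 2203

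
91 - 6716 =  - 6625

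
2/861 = 2/861 = 0.00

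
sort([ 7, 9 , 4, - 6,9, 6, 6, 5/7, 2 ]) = [ - 6 , 5/7, 2,4, 6,  6, 7, 9, 9 ]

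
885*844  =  746940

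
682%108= 34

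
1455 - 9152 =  - 7697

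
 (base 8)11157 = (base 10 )4719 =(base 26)6pd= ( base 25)7DJ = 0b1001001101111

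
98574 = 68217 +30357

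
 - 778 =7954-8732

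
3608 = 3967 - 359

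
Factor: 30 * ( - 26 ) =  - 780 = - 2^2*3^1*5^1*13^1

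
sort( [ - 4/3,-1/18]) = [-4/3,-1/18 ] 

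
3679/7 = 3679/7= 525.57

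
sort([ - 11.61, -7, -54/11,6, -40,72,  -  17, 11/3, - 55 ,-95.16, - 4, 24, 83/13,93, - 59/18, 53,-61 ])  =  [ - 95.16, -61, - 55,-40, - 17,-11.61,  -  7, - 54/11,  -  4, - 59/18, 11/3, 6, 83/13, 24, 53, 72, 93 ]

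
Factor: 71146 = 2^1*35573^1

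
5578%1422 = 1312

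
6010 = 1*6010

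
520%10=0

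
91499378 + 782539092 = 874038470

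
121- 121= 0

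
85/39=2 + 7/39 = 2.18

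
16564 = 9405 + 7159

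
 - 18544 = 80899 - 99443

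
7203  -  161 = 7042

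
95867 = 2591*37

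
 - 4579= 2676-7255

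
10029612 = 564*17783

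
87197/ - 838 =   -  105 + 793/838 = - 104.05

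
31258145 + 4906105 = 36164250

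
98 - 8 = 90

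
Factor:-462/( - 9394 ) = 3^1*61^(-1 ) = 3/61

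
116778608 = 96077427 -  - 20701181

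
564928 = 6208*91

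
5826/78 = 74 + 9/13 = 74.69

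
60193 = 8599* 7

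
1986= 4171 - 2185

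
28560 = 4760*6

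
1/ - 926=  -  1/926 = -0.00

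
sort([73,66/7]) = [ 66/7, 73]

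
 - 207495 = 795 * (-261)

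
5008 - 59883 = -54875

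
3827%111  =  53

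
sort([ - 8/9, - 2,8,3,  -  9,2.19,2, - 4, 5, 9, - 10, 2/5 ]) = [ - 10, - 9, - 4 , - 2,-8/9, 2/5, 2, 2.19,3, 5,  8, 9]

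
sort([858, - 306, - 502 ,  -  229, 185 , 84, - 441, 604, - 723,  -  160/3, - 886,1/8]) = [ - 886, - 723, - 502, - 441, - 306, - 229, - 160/3, 1/8 , 84 , 185, 604, 858] 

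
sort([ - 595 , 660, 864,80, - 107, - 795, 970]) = [ - 795,  -  595, - 107, 80 , 660,  864,  970]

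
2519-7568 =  - 5049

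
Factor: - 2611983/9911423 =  - 3^1*11^1*1213^( - 1 ) * 8171^( - 1) * 79151^1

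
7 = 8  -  1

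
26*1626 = 42276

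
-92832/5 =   -  92832/5 = -18566.40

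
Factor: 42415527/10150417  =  3^1*7^2  *11^1*17^1*1543^1 *10150417^( -1)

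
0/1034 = 0 = 0.00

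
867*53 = 45951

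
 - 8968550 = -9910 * 905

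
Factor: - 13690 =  - 2^1*5^1*37^2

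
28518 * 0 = 0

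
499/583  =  499/583 = 0.86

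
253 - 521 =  - 268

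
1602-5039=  - 3437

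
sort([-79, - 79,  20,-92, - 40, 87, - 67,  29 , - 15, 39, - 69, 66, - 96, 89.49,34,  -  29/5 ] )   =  [- 96, - 92,-79, - 79, - 69, - 67, - 40, - 15  , - 29/5,20,29,34, 39,66, 87, 89.49 ] 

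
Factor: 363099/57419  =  3^1*11^1*67^( - 1)*857^( - 1)*11003^1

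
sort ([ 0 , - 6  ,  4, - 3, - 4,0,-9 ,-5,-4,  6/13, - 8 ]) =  [-9,  -  8 , - 6, - 5,-4, - 4, - 3,0,0,6/13, 4]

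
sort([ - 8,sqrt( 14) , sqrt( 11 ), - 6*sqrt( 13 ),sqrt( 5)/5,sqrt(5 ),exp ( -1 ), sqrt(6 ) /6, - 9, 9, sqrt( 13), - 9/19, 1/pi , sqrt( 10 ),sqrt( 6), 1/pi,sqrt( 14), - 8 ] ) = [ - 6*sqrt(13), - 9, - 8, - 8, - 9/19,1/pi,  1/pi,exp( - 1),sqrt(6) /6,sqrt( 5 ) /5,sqrt(5),sqrt(6 ),sqrt( 10) , sqrt( 11), sqrt(13 ) , sqrt (14), sqrt( 14 ),9 ]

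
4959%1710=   1539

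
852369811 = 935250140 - 82880329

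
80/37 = 2 + 6/37 = 2.16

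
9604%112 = 84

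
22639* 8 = 181112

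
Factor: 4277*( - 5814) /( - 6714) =7^1*13^1 * 17^1*19^1*47^1*373^( - 1) = 1381471/373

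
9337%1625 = 1212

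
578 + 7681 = 8259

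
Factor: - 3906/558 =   -  7 =- 7^1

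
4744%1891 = 962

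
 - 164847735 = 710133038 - 874980773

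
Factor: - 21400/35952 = - 2^(  -  1)*3^ ( - 1)*5^2 *7^( - 1) = -25/42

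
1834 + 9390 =11224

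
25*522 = 13050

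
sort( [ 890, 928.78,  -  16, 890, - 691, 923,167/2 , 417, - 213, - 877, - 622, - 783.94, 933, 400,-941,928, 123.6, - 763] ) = [ - 941, - 877, - 783.94,-763, -691, - 622 , - 213, - 16, 167/2, 123.6,  400 , 417,890, 890, 923,  928,928.78, 933 ] 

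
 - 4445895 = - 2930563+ - 1515332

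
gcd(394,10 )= 2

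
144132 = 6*24022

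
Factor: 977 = 977^1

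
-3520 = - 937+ - 2583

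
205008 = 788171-583163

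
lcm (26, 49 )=1274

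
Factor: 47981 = 47981^1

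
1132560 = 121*9360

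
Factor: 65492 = 2^2*7^1*2339^1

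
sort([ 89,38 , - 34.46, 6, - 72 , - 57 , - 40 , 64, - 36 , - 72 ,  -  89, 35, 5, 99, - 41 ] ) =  [ - 89, - 72 , - 72, - 57, - 41 , - 40,  -  36, - 34.46, 5 , 6 , 35 , 38,64,89 , 99] 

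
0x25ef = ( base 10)9711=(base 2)10010111101111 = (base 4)2113233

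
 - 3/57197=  - 1 + 57194/57197 = - 0.00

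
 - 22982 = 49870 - 72852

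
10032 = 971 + 9061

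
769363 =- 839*( - 917) 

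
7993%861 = 244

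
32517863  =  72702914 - 40185051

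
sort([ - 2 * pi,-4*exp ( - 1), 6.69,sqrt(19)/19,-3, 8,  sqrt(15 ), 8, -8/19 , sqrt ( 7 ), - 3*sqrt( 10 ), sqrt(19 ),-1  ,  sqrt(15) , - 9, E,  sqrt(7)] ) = [ - 3*sqrt( 10), - 9 , - 2*pi, - 3, - 4*exp(-1) , - 1 , - 8/19, sqrt( 19 ) /19, sqrt( 7 ),sqrt(7), E, sqrt( 15),sqrt(15), sqrt(19),  6.69,8,8 ] 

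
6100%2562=976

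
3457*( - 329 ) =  - 1137353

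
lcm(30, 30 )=30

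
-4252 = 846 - 5098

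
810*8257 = 6688170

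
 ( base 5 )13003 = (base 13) 5C2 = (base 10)1003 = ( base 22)21D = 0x3eb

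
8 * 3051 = 24408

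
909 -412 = 497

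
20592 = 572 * 36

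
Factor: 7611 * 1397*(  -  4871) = -3^1*11^1*43^1 * 59^1*127^1*4871^1 = -51791233857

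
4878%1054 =662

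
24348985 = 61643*395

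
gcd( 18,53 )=1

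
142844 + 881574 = 1024418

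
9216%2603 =1407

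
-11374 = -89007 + 77633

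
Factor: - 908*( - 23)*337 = 2^2*23^1*227^1*337^1=   7037908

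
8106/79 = 8106/79 = 102.61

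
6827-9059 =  - 2232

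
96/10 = 9 + 3/5=9.60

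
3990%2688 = 1302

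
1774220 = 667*2660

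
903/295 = 3 + 18/295 = 3.06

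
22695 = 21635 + 1060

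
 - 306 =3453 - 3759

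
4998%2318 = 362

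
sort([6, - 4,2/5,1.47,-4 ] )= [-4, - 4,2/5 , 1.47,  6 ]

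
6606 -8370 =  - 1764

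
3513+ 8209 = 11722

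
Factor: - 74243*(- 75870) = 2^1*3^3*5^1 * 13^1*281^1*5711^1 =5632816410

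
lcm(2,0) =0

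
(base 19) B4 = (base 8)325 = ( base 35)63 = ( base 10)213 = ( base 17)c9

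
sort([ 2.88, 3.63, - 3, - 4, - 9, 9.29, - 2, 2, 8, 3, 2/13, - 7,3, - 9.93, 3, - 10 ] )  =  [ - 10,-9.93, - 9, - 7,- 4, - 3,-2,  2/13 , 2, 2.88, 3, 3, 3,3.63, 8, 9.29]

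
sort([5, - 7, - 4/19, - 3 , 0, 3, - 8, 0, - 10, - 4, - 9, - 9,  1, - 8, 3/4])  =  [ - 10, - 9, - 9,-8,  -  8, - 7, - 4, -3, - 4/19,0, 0,3/4,1,  3, 5]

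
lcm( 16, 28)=112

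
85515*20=1710300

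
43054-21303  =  21751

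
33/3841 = 33/3841 = 0.01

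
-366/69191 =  -1+68825/69191 = - 0.01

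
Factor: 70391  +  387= 70778 = 2^1*43^1*823^1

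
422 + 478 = 900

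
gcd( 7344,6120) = 1224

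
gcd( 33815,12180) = 5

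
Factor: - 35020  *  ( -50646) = 1773622920 = 2^3  *3^1 * 5^1*17^1 * 23^1*103^1*367^1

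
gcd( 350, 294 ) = 14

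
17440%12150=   5290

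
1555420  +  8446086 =10001506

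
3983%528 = 287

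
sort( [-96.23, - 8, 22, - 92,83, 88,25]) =[ - 96.23 , - 92, - 8 , 22,25, 83, 88] 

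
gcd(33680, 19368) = 8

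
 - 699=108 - 807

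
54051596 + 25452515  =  79504111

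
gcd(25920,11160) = 360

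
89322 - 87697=1625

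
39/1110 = 13/370  =  0.04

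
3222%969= 315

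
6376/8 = 797 = 797.00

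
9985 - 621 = 9364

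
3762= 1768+1994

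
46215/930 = 49 + 43/62 = 49.69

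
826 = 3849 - 3023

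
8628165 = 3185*2709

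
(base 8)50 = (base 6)104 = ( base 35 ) 15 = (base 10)40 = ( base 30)1A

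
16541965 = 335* 49379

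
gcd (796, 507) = 1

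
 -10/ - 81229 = 10/81229 = 0.00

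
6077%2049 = 1979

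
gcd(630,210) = 210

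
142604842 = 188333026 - 45728184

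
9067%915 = 832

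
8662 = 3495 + 5167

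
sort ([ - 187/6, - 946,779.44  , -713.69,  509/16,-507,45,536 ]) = [-946,-713.69, - 507,-187/6,509/16,45,536, 779.44]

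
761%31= 17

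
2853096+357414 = 3210510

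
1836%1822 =14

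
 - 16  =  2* ( - 8)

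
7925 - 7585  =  340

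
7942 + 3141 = 11083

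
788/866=394/433 = 0.91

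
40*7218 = 288720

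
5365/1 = 5365 = 5365.00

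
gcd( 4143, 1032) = 3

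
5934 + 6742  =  12676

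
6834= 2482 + 4352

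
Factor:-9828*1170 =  - 11498760 = - 2^3*3^5*5^1 * 7^1*13^2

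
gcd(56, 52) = 4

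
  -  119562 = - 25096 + -94466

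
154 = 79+75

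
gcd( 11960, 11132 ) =92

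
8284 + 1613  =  9897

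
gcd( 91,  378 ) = 7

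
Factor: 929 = 929^1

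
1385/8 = 173 + 1/8 = 173.12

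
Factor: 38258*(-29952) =  -  1145903616  =  -2^9*3^2*11^1*13^1*37^1 *47^1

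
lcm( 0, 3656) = 0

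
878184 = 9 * 97576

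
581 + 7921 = 8502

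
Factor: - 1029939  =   - 3^1*343313^1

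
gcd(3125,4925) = 25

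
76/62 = 1 + 7/31= 1.23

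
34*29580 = 1005720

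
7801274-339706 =7461568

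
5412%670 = 52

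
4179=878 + 3301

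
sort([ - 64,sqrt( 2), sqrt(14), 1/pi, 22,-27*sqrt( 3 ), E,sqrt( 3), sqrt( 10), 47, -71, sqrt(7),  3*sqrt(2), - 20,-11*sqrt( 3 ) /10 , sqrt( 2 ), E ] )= [ - 71,- 64, - 27*sqrt( 3), - 20,  -  11*sqrt( 3) /10, 1/pi, sqrt( 2), sqrt ( 2), sqrt( 3 ),sqrt(7 ), E,E, sqrt ( 10),sqrt( 14),3*sqrt( 2 ), 22,47]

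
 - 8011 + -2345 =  - 10356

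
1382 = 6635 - 5253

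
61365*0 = 0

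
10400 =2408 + 7992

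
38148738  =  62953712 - 24804974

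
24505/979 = 24505/979 = 25.03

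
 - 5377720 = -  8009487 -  -2631767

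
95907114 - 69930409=25976705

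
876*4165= 3648540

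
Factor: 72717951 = 3^1*24239317^1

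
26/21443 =26/21443 = 0.00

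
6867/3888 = 1+331/432 = 1.77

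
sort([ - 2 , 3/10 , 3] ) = [ - 2, 3/10,3 ] 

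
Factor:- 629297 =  - 113^1*5569^1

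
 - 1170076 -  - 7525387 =6355311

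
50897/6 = 8482 + 5/6 =8482.83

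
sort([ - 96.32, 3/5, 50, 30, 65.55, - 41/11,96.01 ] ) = [ - 96.32, - 41/11, 3/5, 30,  50,65.55,96.01 ] 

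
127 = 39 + 88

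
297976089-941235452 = - 643259363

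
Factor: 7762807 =13^1*29^1 * 59^1*349^1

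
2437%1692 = 745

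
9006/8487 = 1  +  173/2829  =  1.06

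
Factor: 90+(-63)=3^3 = 27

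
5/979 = 5/979 = 0.01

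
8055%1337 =33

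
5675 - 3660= 2015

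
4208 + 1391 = 5599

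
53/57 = 53/57 = 0.93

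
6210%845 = 295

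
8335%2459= 958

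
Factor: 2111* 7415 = 5^1 * 1483^1*2111^1  =  15653065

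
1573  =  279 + 1294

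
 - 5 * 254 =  - 1270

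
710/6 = 118  +  1/3 = 118.33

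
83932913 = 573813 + 83359100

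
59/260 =59/260 = 0.23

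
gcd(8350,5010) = 1670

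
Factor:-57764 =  - 2^2 * 7^1*2063^1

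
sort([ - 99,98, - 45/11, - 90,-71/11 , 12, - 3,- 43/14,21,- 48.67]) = [  -  99, - 90,-48.67, - 71/11, - 45/11,-43/14,-3,12, 21, 98] 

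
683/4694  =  683/4694  =  0.15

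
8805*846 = 7449030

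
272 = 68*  4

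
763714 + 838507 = 1602221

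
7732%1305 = 1207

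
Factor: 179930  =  2^1 * 5^1*19^1*947^1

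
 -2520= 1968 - 4488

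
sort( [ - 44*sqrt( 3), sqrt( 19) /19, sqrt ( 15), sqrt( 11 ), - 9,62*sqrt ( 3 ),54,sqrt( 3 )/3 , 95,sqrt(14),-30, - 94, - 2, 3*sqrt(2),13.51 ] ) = [- 94, - 44*sqrt( 3 ),-30, - 9, - 2,sqrt( 19 ) /19,sqrt( 3) /3,sqrt( 11) , sqrt(14),sqrt( 15),3*sqrt( 2),13.51,  54,95,62*sqrt(3) ] 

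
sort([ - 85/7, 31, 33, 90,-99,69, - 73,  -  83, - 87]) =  [ - 99,- 87, - 83, - 73, - 85/7 , 31 , 33,  69, 90 ] 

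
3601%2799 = 802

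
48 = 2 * 24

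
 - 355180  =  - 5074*70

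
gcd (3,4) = 1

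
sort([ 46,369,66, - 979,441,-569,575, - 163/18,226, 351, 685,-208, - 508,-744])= [ - 979, - 744, - 569,-508,-208, - 163/18,46,66, 226,351,369, 441,575, 685] 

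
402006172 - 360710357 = 41295815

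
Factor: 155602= 2^1*77801^1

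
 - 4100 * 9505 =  - 38970500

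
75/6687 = 25/2229 = 0.01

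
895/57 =895/57 =15.70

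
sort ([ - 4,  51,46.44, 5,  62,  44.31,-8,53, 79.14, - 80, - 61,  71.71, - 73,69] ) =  [-80, - 73 ,  -  61, - 8, - 4,5 , 44.31,  46.44, 51,53,  62, 69, 71.71,79.14 ] 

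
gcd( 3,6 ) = 3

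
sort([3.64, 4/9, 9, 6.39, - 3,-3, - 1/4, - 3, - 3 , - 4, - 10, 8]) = [ - 10, - 4,-3, - 3, - 3, - 3 ,- 1/4, 4/9,3.64, 6.39, 8, 9]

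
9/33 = 3/11 = 0.27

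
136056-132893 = 3163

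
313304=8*39163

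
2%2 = 0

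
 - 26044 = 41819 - 67863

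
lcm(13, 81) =1053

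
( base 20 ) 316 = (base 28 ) 1FM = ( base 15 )56B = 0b10011001010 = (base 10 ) 1226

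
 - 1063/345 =-4 +317/345 = - 3.08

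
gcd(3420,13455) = 45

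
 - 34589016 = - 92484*374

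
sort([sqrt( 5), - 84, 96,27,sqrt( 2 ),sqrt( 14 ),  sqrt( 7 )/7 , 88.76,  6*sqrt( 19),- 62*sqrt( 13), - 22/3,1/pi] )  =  [ - 62*sqrt(13 )  ,-84, - 22/3,  1/pi,sqrt (7)/7, sqrt( 2),sqrt( 5), sqrt( 14 ), 6*sqrt( 19), 27,88.76,  96] 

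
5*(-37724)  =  -188620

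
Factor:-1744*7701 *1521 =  - 20427857424 = - 2^4*3^3*13^2*17^1*109^1*151^1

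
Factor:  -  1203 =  - 3^1*401^1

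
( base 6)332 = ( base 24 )58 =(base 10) 128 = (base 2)10000000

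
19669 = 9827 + 9842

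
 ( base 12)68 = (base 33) 2e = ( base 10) 80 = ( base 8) 120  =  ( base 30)2k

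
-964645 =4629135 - 5593780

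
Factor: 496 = 2^4*31^1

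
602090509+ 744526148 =1346616657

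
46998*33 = 1550934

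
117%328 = 117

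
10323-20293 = -9970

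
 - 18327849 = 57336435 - 75664284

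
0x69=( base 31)3c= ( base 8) 151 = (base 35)30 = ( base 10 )105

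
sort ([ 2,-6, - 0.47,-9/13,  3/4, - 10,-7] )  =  [ - 10, - 7, - 6,-9/13 , - 0.47, 3/4,2 ]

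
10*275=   2750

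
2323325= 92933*25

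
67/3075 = 67/3075=0.02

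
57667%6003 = 3640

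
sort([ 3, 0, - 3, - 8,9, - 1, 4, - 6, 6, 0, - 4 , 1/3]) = [  -  8, - 6, - 4, - 3,- 1  ,  0, 0, 1/3, 3,  4,6, 9]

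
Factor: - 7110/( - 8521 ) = 2^1*3^2*5^1 * 79^1*8521^(-1)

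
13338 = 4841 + 8497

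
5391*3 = 16173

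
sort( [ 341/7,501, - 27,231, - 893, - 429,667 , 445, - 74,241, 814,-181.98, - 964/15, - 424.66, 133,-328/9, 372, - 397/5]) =[ -893, - 429,-424.66, - 181.98,-397/5,-74 , - 964/15, - 328/9, - 27,341/7,133,231,241,372,445,501, 667,814 ]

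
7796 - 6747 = 1049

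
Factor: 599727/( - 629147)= - 3^1*19^( - 1)*33113^( - 1 )*199909^1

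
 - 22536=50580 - 73116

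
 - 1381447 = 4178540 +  - 5559987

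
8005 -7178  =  827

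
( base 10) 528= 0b1000010000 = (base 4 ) 20100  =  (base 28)io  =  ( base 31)H1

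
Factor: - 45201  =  -3^1 * 13^1*19^1*61^1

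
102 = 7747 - 7645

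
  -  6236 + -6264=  -12500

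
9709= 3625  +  6084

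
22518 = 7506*3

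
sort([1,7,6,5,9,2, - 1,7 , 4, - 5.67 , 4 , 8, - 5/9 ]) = [ - 5.67, - 1, - 5/9, 1,2,4,  4,5, 6 , 7,7,  8,9] 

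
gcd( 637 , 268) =1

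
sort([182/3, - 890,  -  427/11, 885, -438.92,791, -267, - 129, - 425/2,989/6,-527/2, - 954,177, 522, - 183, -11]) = [- 954,-890, - 438.92,-267,-527/2, - 425/2, - 183,- 129, - 427/11,- 11,182/3,989/6,177, 522, 791, 885]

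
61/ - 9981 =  - 61/9981 = - 0.01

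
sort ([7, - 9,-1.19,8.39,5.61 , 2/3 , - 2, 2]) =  [  -  9, - 2, -1.19,2/3, 2,5.61,7,8.39]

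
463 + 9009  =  9472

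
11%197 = 11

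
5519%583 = 272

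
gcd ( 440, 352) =88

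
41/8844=41/8844 =0.00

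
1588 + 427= 2015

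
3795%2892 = 903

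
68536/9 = 7615 + 1/9 =7615.11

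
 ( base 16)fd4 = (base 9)5502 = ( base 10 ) 4052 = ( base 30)4f2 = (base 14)1696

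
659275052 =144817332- - 514457720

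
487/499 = 487/499 = 0.98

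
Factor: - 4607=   -  17^1 * 271^1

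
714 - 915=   -  201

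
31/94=31/94  =  0.33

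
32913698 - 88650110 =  -55736412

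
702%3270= 702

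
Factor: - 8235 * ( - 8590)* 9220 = 2^3 * 3^3* 5^3  *  61^1*461^1*859^1  =  652210353000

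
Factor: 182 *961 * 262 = 2^2*7^1*13^1*31^2*131^1 = 45824324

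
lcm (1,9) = 9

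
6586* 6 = 39516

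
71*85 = 6035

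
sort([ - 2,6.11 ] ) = [ - 2,6.11]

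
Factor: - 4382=  -  2^1*7^1*313^1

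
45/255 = 3/17 =0.18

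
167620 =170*986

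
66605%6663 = 6638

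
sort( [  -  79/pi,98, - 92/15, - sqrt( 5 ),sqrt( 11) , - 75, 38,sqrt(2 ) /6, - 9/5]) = [ - 75, -79/pi ,  -  92/15, - sqrt(5 ), - 9/5,sqrt(2 ) /6, sqrt(11) , 38, 98 ] 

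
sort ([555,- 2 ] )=[ - 2, 555]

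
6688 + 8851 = 15539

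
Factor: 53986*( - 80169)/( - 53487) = 2^1*3^( - 2 ) * 7^( - 1 ) * 283^ ( - 1 )*26723^1*26993^1 = 1442667878/17829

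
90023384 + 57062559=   147085943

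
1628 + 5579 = 7207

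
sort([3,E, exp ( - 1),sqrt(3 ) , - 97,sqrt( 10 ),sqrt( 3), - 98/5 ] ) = [ - 97,- 98/5, exp( - 1),sqrt( 3), sqrt(3),  E,3,sqrt(10)]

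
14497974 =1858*7803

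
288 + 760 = 1048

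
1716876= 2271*756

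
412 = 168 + 244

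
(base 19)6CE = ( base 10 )2408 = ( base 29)2P1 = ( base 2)100101101000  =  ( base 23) 4CG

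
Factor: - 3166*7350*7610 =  - 177085461000 = -2^3*3^1*5^3*7^2*761^1*1583^1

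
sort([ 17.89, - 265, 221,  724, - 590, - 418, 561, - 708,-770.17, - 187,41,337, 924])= [ - 770.17 , - 708, - 590, - 418, - 265, - 187,17.89, 41,221,337, 561 , 724, 924] 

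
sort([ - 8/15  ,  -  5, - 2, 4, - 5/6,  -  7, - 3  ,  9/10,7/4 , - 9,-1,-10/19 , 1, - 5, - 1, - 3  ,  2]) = [ - 9, - 7,  -  5,-5,-3, -3,-2,  -  1, - 1, - 5/6, - 8/15, - 10/19,9/10, 1, 7/4, 2 , 4]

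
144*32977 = 4748688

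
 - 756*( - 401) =303156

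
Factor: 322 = 2^1*7^1*23^1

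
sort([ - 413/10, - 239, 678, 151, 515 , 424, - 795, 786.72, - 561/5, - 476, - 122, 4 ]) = [ - 795, - 476, - 239,- 122, - 561/5, - 413/10, 4, 151,424,  515,678, 786.72] 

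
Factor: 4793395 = 5^1*958679^1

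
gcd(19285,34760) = 5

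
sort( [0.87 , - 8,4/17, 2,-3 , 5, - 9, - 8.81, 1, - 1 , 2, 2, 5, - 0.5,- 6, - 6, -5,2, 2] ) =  [ - 9,-8.81,-8, - 6, - 6, - 5, - 3, - 1, - 0.5, 4/17,0.87, 1, 2, 2, 2,2,2, 5 , 5 ]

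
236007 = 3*78669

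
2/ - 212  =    -  1 + 105/106 = - 0.01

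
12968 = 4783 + 8185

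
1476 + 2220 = 3696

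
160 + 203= 363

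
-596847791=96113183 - 692960974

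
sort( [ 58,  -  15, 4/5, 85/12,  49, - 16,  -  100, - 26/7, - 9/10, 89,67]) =[ - 100,  -  16, - 15, - 26/7, - 9/10, 4/5,  85/12, 49, 58, 67, 89]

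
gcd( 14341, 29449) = 1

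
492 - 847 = -355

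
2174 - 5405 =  - 3231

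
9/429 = 3/143  =  0.02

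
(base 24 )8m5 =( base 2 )1010000010101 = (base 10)5141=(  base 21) BDH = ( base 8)12025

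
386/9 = 42 + 8/9=42.89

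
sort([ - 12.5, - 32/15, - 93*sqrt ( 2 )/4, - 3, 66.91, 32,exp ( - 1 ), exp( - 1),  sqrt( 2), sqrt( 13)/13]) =[ - 93 * sqrt( 2 ) /4, - 12.5, - 3, - 32/15 , sqrt ( 13 )/13, exp( - 1 ), exp( - 1 ), sqrt( 2 ) , 32, 66.91]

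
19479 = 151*129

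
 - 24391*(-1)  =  24391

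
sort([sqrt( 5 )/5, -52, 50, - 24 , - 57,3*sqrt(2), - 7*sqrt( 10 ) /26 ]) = [ - 57, - 52 , - 24, - 7*sqrt(10 ) /26,sqrt(5 ) /5, 3 * sqrt( 2), 50] 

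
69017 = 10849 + 58168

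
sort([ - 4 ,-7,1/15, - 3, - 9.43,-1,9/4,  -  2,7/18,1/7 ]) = [ - 9.43 , - 7, - 4, - 3, - 2, - 1, 1/15,1/7,7/18,9/4 ]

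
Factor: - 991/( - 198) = 2^ (-1)*  3^( - 2 )*11^( - 1) * 991^1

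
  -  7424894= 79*( -93986) 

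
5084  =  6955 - 1871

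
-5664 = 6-5670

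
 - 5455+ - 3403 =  - 8858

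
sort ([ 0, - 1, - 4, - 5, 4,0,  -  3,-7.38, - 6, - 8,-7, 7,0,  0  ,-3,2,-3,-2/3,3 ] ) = [ - 8, - 7.38, - 7,-6,- 5,-4,-3,-3, - 3 , - 1, - 2/3, 0,0,0, 0, 2, 3, 4,7]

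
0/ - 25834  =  0/1= - 0.00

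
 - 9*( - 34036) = 306324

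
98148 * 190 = 18648120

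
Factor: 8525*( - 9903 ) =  - 84423075 =-3^1*5^2*11^1* 31^1*3301^1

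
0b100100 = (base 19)1H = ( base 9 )40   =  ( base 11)33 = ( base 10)36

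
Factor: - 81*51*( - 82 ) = 338742 = 2^1*3^5 * 17^1*41^1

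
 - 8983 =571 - 9554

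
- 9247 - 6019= - 15266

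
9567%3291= 2985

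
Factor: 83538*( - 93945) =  - 7847977410  =  - 2^1*3^4 * 5^1*7^1 * 13^1*17^1*6263^1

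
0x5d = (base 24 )3L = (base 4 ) 1131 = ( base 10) 93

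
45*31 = 1395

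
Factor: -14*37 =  - 2^1 * 7^1 * 37^1 = -518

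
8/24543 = 8/24543  =  0.00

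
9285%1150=85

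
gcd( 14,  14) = 14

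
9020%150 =20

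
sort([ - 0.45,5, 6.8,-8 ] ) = [ - 8 , - 0.45, 5,6.8]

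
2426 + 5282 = 7708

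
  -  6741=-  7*963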